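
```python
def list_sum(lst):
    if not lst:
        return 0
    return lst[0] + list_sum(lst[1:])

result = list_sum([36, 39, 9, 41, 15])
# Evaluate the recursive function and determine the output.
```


list_sum([36, 39, 9, 41, 15])
= 36 + list_sum([39, 9, 41, 15])
= 36 + 39 + list_sum([9, 41, 15])
= 36 + 39 + 9 + list_sum([41, 15])
= 36 + 39 + 9 + 41 + list_sum([15])
= 36 + 39 + 9 + 41 + 15 + list_sum([])
= 36 + 39 + 9 + 41 + 15 + 0
= 140


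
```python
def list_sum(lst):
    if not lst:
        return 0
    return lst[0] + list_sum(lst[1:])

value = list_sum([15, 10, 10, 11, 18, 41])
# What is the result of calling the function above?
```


list_sum([15, 10, 10, 11, 18, 41])
= 15 + list_sum([10, 10, 11, 18, 41])
= 15 + 10 + list_sum([10, 11, 18, 41])
= 15 + 10 + 10 + list_sum([11, 18, 41])
= 15 + 10 + 10 + 11 + list_sum([18, 41])
= 15 + 10 + 10 + 11 + 18 + list_sum([41])
= 15 + 10 + 10 + 11 + 18 + 41 + list_sum([])
= 15 + 10 + 10 + 11 + 18 + 41 + 0
= 105


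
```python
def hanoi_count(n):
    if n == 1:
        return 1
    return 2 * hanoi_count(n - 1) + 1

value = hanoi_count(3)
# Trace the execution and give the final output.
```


hanoi_count(3)
= 2 * hanoi_count(2) + 1
= 2 * (2 * hanoi_count(1) + 1) + 1
Now compute bottom-up:
hanoi_count(1) = 1
hanoi_count(2) = 2 * 1 + 1 = 3
hanoi_count(3) = 2 * 3 + 1 = 7
= 7


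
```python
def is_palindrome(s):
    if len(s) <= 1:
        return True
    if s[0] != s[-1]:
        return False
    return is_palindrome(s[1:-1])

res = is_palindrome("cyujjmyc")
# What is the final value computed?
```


is_palindrome("cyujjmyc")
"cyujjmyc": s[0]='c' == s[-1]='c' -> is_palindrome("yujjmy")
"yujjmy": s[0]='y' == s[-1]='y' -> is_palindrome("ujjm")
"ujjm": s[0]='u' != s[-1]='m' -> False
= False


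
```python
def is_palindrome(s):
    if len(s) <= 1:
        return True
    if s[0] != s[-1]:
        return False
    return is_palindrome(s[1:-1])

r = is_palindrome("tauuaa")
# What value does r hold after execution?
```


is_palindrome("tauuaa")
"tauuaa": s[0]='t' != s[-1]='a' -> False
= False


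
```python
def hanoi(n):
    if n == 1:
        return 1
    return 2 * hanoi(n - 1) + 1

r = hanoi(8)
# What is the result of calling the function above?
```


hanoi(8)
= 2 * hanoi(7) + 1
= 2 * (2 * hanoi(6) + 1) + 1
= 2 * (2 * (2 * hanoi(5) + 1) + 1) + 1
= 2 * (2 * (2 * (2 * hanoi(4) + 1) + 1) + 1) + 1
= 2 * (2 * (2 * (2 * (2 * hanoi(3) + 1) + 1) + 1) + 1) + 1
= 2 * (2 * (2 * (2 * (2 * (2 * hanoi(2) + 1) + 1) + 1) + 1) + 1) + 1
= 2 * (2 * (2 * (2 * (2 * (2 * (2 * hanoi(1) + 1) + 1) + 1) + 1) + 1) + 1) + 1
Now compute bottom-up:
hanoi(1) = 1
hanoi(2) = 2 * 1 + 1 = 3
hanoi(3) = 2 * 3 + 1 = 7
hanoi(4) = 2 * 7 + 1 = 15
hanoi(5) = 2 * 15 + 1 = 31
hanoi(6) = 2 * 31 + 1 = 63
hanoi(7) = 2 * 63 + 1 = 127
hanoi(8) = 2 * 127 + 1 = 255
= 255


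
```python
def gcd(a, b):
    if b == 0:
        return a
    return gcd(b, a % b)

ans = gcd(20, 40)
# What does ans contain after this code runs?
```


gcd(20, 40)
= gcd(40, 20 % 40) = gcd(40, 20)
= gcd(20, 40 % 20) = gcd(20, 0)
b == 0, return a = 20


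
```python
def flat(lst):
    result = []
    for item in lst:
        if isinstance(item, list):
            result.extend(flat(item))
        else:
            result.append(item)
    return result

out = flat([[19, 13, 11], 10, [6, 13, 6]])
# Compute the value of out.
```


flat([[19, 13, 11], 10, [6, 13, 6]])
Processing each element:
  [19, 13, 11] is a list -> flat recursively -> [19, 13, 11]
  10 is not a list -> append 10
  [6, 13, 6] is a list -> flat recursively -> [6, 13, 6]
= [19, 13, 11, 10, 6, 13, 6]


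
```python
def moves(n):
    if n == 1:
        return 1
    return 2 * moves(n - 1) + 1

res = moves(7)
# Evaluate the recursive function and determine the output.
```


moves(7)
= 2 * moves(6) + 1
= 2 * (2 * moves(5) + 1) + 1
= 2 * (2 * (2 * moves(4) + 1) + 1) + 1
= 2 * (2 * (2 * (2 * moves(3) + 1) + 1) + 1) + 1
= 2 * (2 * (2 * (2 * (2 * moves(2) + 1) + 1) + 1) + 1) + 1
= 2 * (2 * (2 * (2 * (2 * (2 * moves(1) + 1) + 1) + 1) + 1) + 1) + 1
Now compute bottom-up:
moves(1) = 1
moves(2) = 2 * 1 + 1 = 3
moves(3) = 2 * 3 + 1 = 7
moves(4) = 2 * 7 + 1 = 15
moves(5) = 2 * 15 + 1 = 31
moves(6) = 2 * 31 + 1 = 63
moves(7) = 2 * 63 + 1 = 127
= 127


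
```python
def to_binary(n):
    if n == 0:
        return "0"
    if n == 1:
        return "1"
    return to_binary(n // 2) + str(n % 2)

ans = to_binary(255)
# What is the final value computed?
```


to_binary(255)
= to_binary(127) + "1"
= to_binary(63) + "1" + "1"
= to_binary(31) + "1" + "1" + "1"
= to_binary(15) + "1" + "1" + "1" + "1"
= to_binary(7) + "1" + "1" + "1" + "1" + "1"
= to_binary(3) + "1" + "1" + "1" + "1" + "1" + "1"
= to_binary(1) + "1" + "1" + "1" + "1" + "1" + "1" + "1"
= "1" + "1" + "1" + "1" + "1" + "1" + "1" + "1"
= "11111111"


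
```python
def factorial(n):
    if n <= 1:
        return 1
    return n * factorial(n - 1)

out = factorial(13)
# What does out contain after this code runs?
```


factorial(13)
= 13 * factorial(12)
= 13 * 12 * factorial(11)
= 13 * 12 * 11 * factorial(10)
= 13 * 12 * 11 * 10 * factorial(9)
= 13 * 12 * 11 * 10 * 9 * factorial(8)
= 13 * 12 * 11 * 10 * 9 * 8 * factorial(7)
= 13 * 12 * 11 * 10 * 9 * 8 * 7 * factorial(6)
= 13 * 12 * 11 * 10 * 9 * 8 * 7 * 6 * factorial(5)
= 13 * 12 * 11 * 10 * 9 * 8 * 7 * 6 * 5 * factorial(4)
= 13 * 12 * 11 * 10 * 9 * 8 * 7 * 6 * 5 * 4 * factorial(3)
= 13 * 12 * 11 * 10 * 9 * 8 * 7 * 6 * 5 * 4 * 3 * factorial(2)
= 13 * 12 * 11 * 10 * 9 * 8 * 7 * 6 * 5 * 4 * 3 * 2 * factorial(1)
= 13 * 12 * 11 * 10 * 9 * 8 * 7 * 6 * 5 * 4 * 3 * 2 * 1
= 6227020800


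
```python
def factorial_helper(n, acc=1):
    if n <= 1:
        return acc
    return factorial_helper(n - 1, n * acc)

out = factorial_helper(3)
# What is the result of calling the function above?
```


factorial_helper(3, 1)
= factorial_helper(2, 3 * 1) = factorial_helper(2, 3)
= factorial_helper(1, 2 * 3) = factorial_helper(1, 6)
n <= 1, return acc = 6


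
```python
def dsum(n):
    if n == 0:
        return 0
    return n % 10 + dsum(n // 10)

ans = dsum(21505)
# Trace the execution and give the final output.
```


dsum(21505)
= 5 + dsum(2150)
= 5 + 0 + dsum(215)
= 5 + 0 + 5 + dsum(21)
= 5 + 0 + 5 + 1 + dsum(2)
= 5 + 0 + 5 + 1 + 2 + dsum(0)
= 5 + 0 + 5 + 1 + 2 + 0
= 13


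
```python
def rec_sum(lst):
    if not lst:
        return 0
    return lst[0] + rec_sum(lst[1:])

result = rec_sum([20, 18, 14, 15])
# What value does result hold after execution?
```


rec_sum([20, 18, 14, 15])
= 20 + rec_sum([18, 14, 15])
= 20 + 18 + rec_sum([14, 15])
= 20 + 18 + 14 + rec_sum([15])
= 20 + 18 + 14 + 15 + rec_sum([])
= 20 + 18 + 14 + 15 + 0
= 67


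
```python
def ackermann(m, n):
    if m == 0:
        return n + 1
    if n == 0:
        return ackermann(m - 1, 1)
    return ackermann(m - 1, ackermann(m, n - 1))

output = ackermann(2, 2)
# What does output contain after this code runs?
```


ackermann(2, 2)
= ackermann(1, ackermann(2, 1))
First compute ackermann(2, 1) = 5
= ackermann(1, 5)
= 7


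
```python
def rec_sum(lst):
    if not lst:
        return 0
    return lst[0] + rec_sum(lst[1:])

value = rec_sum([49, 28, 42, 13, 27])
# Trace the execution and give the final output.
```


rec_sum([49, 28, 42, 13, 27])
= 49 + rec_sum([28, 42, 13, 27])
= 49 + 28 + rec_sum([42, 13, 27])
= 49 + 28 + 42 + rec_sum([13, 27])
= 49 + 28 + 42 + 13 + rec_sum([27])
= 49 + 28 + 42 + 13 + 27 + rec_sum([])
= 49 + 28 + 42 + 13 + 27 + 0
= 159


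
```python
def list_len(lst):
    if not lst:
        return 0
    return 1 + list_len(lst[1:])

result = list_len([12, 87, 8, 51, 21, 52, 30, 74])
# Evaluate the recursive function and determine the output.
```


list_len([12, 87, 8, 51, 21, 52, 30, 74])
= 1 + list_len([87, 8, 51, 21, 52, 30, 74])
= 1 + 1 + list_len([8, 51, 21, 52, 30, 74])
= 1 + 1 + 1 + list_len([51, 21, 52, 30, 74])
= 1 + 1 + 1 + 1 + list_len([21, 52, 30, 74])
= 1 + 1 + 1 + 1 + 1 + list_len([52, 30, 74])
= 1 + 1 + 1 + 1 + 1 + 1 + list_len([30, 74])
= 1 + 1 + 1 + 1 + 1 + 1 + 1 + list_len([74])
= 1 + 1 + 1 + 1 + 1 + 1 + 1 + 1 + list_len([])
= 1 + 1 + 1 + 1 + 1 + 1 + 1 + 1 + 0
= 8


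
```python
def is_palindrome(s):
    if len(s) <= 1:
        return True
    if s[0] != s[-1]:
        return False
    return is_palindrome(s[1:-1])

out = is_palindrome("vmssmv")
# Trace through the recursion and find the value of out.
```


is_palindrome("vmssmv")
"vmssmv": s[0]='v' == s[-1]='v' -> is_palindrome("mssm")
"mssm": s[0]='m' == s[-1]='m' -> is_palindrome("ss")
"ss": s[0]='s' == s[-1]='s' -> is_palindrome("")
"": len <= 1 -> True
= True


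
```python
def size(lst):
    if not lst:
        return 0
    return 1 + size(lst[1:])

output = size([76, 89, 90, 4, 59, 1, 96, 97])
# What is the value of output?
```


size([76, 89, 90, 4, 59, 1, 96, 97])
= 1 + size([89, 90, 4, 59, 1, 96, 97])
= 1 + 1 + size([90, 4, 59, 1, 96, 97])
= 1 + 1 + 1 + size([4, 59, 1, 96, 97])
= 1 + 1 + 1 + 1 + size([59, 1, 96, 97])
= 1 + 1 + 1 + 1 + 1 + size([1, 96, 97])
= 1 + 1 + 1 + 1 + 1 + 1 + size([96, 97])
= 1 + 1 + 1 + 1 + 1 + 1 + 1 + size([97])
= 1 + 1 + 1 + 1 + 1 + 1 + 1 + 1 + size([])
= 1 + 1 + 1 + 1 + 1 + 1 + 1 + 1 + 0
= 8


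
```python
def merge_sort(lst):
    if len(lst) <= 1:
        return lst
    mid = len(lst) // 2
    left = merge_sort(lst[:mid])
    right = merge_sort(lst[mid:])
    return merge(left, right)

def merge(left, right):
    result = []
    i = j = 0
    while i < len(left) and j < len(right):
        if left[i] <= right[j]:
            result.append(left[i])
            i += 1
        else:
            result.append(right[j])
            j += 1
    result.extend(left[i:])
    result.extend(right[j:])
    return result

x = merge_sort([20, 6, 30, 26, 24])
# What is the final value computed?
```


merge_sort([20, 6, 30, 26, 24])
Split into [20, 6] and [30, 26, 24]
Left sorted: [6, 20]
Right sorted: [24, 26, 30]
Merge [6, 20] and [24, 26, 30]
= [6, 20, 24, 26, 30]


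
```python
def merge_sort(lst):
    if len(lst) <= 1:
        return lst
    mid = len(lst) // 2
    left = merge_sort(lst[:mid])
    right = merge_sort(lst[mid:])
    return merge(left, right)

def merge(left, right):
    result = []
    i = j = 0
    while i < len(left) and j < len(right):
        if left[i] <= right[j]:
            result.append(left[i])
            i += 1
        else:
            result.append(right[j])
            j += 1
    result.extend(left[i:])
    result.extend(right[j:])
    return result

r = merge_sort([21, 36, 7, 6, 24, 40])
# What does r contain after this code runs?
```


merge_sort([21, 36, 7, 6, 24, 40])
Split into [21, 36, 7] and [6, 24, 40]
Left sorted: [7, 21, 36]
Right sorted: [6, 24, 40]
Merge [7, 21, 36] and [6, 24, 40]
= [6, 7, 21, 24, 36, 40]


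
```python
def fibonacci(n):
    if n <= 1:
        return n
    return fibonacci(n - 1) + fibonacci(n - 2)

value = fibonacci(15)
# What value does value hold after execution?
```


fibonacci(15)
= fibonacci(14) + fibonacci(13)
= (fibonacci(13) + fibonacci(12)) + fibonacci(13)
Computing bottom-up: fibonacci(0)=0, fibonacci(1)=1, fibonacci(2)=1, fibonacci(3)=2, fibonacci(4)=3, fibonacci(5)=5, fibonacci(6)=8, fibonacci(7)=13, fibonacci(8)=21, fibonacci(9)=34, fibonacci(10)=55, fibonacci(11)=89, fibonacci(12)=144, fibonacci(13)=233, fibonacci(14)=377, fibonacci(15)=610
= 610


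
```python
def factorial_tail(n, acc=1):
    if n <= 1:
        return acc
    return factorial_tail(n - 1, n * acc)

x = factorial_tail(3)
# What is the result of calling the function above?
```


factorial_tail(3, 1)
= factorial_tail(2, 3 * 1) = factorial_tail(2, 3)
= factorial_tail(1, 2 * 3) = factorial_tail(1, 6)
n <= 1, return acc = 6


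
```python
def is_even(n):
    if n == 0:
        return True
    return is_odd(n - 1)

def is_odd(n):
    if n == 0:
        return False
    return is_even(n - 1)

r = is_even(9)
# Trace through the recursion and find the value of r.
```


is_even(9)
= is_odd(8)
= is_even(7)
= is_odd(6)
= is_even(5)
= is_odd(4)
= is_even(3)
= is_odd(2)
= is_even(1)
= is_odd(0)
n == 0: return False
= False


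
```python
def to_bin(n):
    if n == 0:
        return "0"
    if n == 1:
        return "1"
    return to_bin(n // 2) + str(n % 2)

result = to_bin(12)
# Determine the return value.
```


to_bin(12)
= to_bin(6) + "0"
= to_bin(3) + "0" + "0"
= to_bin(1) + "1" + "0" + "0"
= "1" + "1" + "0" + "0"
= "1100"


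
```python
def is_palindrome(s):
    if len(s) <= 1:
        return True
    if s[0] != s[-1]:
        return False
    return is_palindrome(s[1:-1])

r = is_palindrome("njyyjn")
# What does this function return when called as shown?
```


is_palindrome("njyyjn")
"njyyjn": s[0]='n' == s[-1]='n' -> is_palindrome("jyyj")
"jyyj": s[0]='j' == s[-1]='j' -> is_palindrome("yy")
"yy": s[0]='y' == s[-1]='y' -> is_palindrome("")
"": len <= 1 -> True
= True


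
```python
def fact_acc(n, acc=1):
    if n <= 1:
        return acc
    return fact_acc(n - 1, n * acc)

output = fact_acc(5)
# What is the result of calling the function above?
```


fact_acc(5, 1)
= fact_acc(4, 5 * 1) = fact_acc(4, 5)
= fact_acc(3, 4 * 5) = fact_acc(3, 20)
= fact_acc(2, 3 * 20) = fact_acc(2, 60)
= fact_acc(1, 2 * 60) = fact_acc(1, 120)
n <= 1, return acc = 120


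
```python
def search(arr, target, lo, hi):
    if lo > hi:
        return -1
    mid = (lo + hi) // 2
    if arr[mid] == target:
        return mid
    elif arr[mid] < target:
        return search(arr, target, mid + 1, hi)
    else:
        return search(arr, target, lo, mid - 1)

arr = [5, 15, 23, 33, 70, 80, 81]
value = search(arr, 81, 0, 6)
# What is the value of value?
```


search(arr, 81, 0, 6)
lo=0, hi=6, mid=3, arr[mid]=33
33 < 81, search right half
lo=4, hi=6, mid=5, arr[mid]=80
80 < 81, search right half
lo=6, hi=6, mid=6, arr[mid]=81
arr[6] == 81, found at index 6
= 6


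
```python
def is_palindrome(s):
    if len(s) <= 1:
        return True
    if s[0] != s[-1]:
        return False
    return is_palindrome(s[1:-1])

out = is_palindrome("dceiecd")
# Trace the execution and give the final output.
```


is_palindrome("dceiecd")
"dceiecd": s[0]='d' == s[-1]='d' -> is_palindrome("ceiec")
"ceiec": s[0]='c' == s[-1]='c' -> is_palindrome("eie")
"eie": s[0]='e' == s[-1]='e' -> is_palindrome("i")
"i": len <= 1 -> True
= True


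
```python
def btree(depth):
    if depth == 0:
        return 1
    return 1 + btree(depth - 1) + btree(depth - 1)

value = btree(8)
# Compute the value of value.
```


btree(8)
= 1 + btree(7) + btree(7)
= 1 + 2 * btree(7)
btree(k) = 2^(k+1) - 1
btree(0) = 1
btree(1) = 3
btree(2) = 7
btree(3) = 15
btree(4) = 31
btree(8) = 2^9 - 1 = 511


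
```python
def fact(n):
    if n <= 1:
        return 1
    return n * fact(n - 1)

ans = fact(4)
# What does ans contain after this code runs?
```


fact(4)
= 4 * fact(3)
= 4 * 3 * fact(2)
= 4 * 3 * 2 * fact(1)
= 4 * 3 * 2 * 1
= 24


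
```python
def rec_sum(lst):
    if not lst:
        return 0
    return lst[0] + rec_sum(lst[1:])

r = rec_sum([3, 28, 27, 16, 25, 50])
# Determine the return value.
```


rec_sum([3, 28, 27, 16, 25, 50])
= 3 + rec_sum([28, 27, 16, 25, 50])
= 3 + 28 + rec_sum([27, 16, 25, 50])
= 3 + 28 + 27 + rec_sum([16, 25, 50])
= 3 + 28 + 27 + 16 + rec_sum([25, 50])
= 3 + 28 + 27 + 16 + 25 + rec_sum([50])
= 3 + 28 + 27 + 16 + 25 + 50 + rec_sum([])
= 3 + 28 + 27 + 16 + 25 + 50 + 0
= 149


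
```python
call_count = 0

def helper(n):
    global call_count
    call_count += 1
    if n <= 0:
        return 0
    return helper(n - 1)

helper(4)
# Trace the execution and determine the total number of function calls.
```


helper(4) calls helper(3) calls ... calls helper(0)
Total calls: 4 + 1 (for base case) = 5


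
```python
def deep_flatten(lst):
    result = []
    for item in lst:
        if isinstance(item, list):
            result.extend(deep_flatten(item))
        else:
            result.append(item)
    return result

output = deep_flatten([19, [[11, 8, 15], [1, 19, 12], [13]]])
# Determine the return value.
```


deep_flatten([19, [[11, 8, 15], [1, 19, 12], [13]]])
Processing each element:
  19 is not a list -> append 19
  [[11, 8, 15], [1, 19, 12], [13]] is a list -> deep_flatten recursively -> [11, 8, 15, 1, 19, 12, 13]
= [19, 11, 8, 15, 1, 19, 12, 13]


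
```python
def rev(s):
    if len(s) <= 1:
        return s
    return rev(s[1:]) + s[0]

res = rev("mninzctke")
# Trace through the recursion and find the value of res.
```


rev("mninzctke")
= rev("ninzctke") + "m"
= rev("inzctke") + "n" + "m"
= rev("nzctke") + "i" + "n" + "m"
= rev("zctke") + "n" + "i" + "n" + "m"
= rev("ctke") + "z" + "n" + "i" + "n" + "m"
= rev("tke") + "c" + "z" + "n" + "i" + "n" + "m"
= rev("ke") + "t" + "c" + "z" + "n" + "i" + "n" + "m"
= rev("e") + "k" + "t" + "c" + "z" + "n" + "i" + "n" + "m"
= "e" + "k" + "t" + "c" + "z" + "n" + "i" + "n" + "m"
= "ektczninm"


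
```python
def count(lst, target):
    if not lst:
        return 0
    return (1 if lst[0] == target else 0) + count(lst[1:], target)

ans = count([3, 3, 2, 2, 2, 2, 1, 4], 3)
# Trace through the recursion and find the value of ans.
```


count([3, 3, 2, 2, 2, 2, 1, 4], 3)
lst[0]=3 == 3: 1 + count([3, 2, 2, 2, 2, 1, 4], 3)
lst[0]=3 == 3: 1 + count([2, 2, 2, 2, 1, 4], 3)
lst[0]=2 != 3: 0 + count([2, 2, 2, 1, 4], 3)
lst[0]=2 != 3: 0 + count([2, 2, 1, 4], 3)
lst[0]=2 != 3: 0 + count([2, 1, 4], 3)
lst[0]=2 != 3: 0 + count([1, 4], 3)
lst[0]=1 != 3: 0 + count([4], 3)
lst[0]=4 != 3: 0 + count([], 3)
= 2


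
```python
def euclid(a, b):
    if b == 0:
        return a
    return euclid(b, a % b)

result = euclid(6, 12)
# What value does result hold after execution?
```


euclid(6, 12)
= euclid(12, 6 % 12) = euclid(12, 6)
= euclid(6, 12 % 6) = euclid(6, 0)
b == 0, return a = 6


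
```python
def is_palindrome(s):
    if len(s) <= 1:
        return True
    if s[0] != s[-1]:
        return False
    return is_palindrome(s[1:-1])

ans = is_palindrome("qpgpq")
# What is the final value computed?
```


is_palindrome("qpgpq")
"qpgpq": s[0]='q' == s[-1]='q' -> is_palindrome("pgp")
"pgp": s[0]='p' == s[-1]='p' -> is_palindrome("g")
"g": len <= 1 -> True
= True


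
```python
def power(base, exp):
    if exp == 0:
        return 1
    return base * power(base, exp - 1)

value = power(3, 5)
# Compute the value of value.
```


power(3, 5)
= 3 * power(3, 4)
= 3 * 3 * power(3, 3)
= 3 * 3 * 3 * power(3, 2)
= 3 * 3 * 3 * 3 * power(3, 1)
= 3 * 3 * 3 * 3 * 3 * power(3, 0)
= 3 * 3 * 3 * 3 * 3 * 1
= 243


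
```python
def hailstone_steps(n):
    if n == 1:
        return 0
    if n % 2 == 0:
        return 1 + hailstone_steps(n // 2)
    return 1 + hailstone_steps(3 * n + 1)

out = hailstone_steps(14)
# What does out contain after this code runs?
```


hailstone_steps(14)
14 is even -> hailstone_steps(7)
7 is odd -> 3*7+1 = 22 -> hailstone_steps(22)
22 is even -> hailstone_steps(11)
11 is odd -> 3*11+1 = 34 -> hailstone_steps(34)
34 is even -> hailstone_steps(17)
17 is odd -> 3*17+1 = 52 -> hailstone_steps(52)
52 is even -> hailstone_steps(26)
26 is even -> hailstone_steps(13)
13 is odd -> 3*13+1 = 40 -> hailstone_steps(40)
40 is even -> hailstone_steps(20)
20 is even -> hailstone_steps(10)
10 is even -> hailstone_steps(5)
5 is odd -> 3*5+1 = 16 -> hailstone_steps(16)
16 is even -> hailstone_steps(8)
8 is even -> hailstone_steps(4)
4 is even -> hailstone_steps(2)
2 is even -> hailstone_steps(1)
Reached 1 after 17 steps
= 17


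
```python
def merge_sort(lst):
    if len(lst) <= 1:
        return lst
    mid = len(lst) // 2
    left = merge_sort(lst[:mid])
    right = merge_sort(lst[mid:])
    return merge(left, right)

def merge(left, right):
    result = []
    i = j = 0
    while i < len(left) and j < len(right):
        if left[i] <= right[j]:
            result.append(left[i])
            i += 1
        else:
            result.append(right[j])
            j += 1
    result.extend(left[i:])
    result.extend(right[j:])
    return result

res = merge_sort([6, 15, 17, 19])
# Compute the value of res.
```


merge_sort([6, 15, 17, 19])
Split into [6, 15] and [17, 19]
Left sorted: [6, 15]
Right sorted: [17, 19]
Merge [6, 15] and [17, 19]
= [6, 15, 17, 19]


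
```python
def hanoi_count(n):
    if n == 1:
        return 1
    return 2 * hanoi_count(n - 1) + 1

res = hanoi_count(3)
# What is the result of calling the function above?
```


hanoi_count(3)
= 2 * hanoi_count(2) + 1
= 2 * (2 * hanoi_count(1) + 1) + 1
Now compute bottom-up:
hanoi_count(1) = 1
hanoi_count(2) = 2 * 1 + 1 = 3
hanoi_count(3) = 2 * 3 + 1 = 7
= 7


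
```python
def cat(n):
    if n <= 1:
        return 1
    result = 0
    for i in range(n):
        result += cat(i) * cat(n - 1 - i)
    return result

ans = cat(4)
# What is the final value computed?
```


cat(4)
= sum of cat(i) * cat(4-1-i) for i in 0..3
First compute sub-values bottom-up:
  cat(0) = 1, cat(1) = 1
  cat(2) = 1*1 + 1*1 = 2
  cat(3) = 1*2 + 1*1 + 2*1 = 5
Now cat(4):
  cat(0)*cat(3) = 1*5 = 5
  cat(1)*cat(2) = 1*2 = 2
  cat(2)*cat(1) = 2*1 = 2
  cat(3)*cat(0) = 5*1 = 5
= 5 + 2 + 2 + 5
= 14


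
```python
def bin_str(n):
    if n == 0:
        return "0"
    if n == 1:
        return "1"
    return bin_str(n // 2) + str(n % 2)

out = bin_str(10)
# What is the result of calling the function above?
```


bin_str(10)
= bin_str(5) + "0"
= bin_str(2) + "1" + "0"
= bin_str(1) + "0" + "1" + "0"
= "1" + "0" + "1" + "0"
= "1010"


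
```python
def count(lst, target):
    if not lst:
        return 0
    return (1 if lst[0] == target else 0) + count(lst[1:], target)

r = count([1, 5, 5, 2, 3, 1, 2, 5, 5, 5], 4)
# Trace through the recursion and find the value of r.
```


count([1, 5, 5, 2, 3, 1, 2, 5, 5, 5], 4)
lst[0]=1 != 4: 0 + count([5, 5, 2, 3, 1, 2, 5, 5, 5], 4)
lst[0]=5 != 4: 0 + count([5, 2, 3, 1, 2, 5, 5, 5], 4)
lst[0]=5 != 4: 0 + count([2, 3, 1, 2, 5, 5, 5], 4)
lst[0]=2 != 4: 0 + count([3, 1, 2, 5, 5, 5], 4)
lst[0]=3 != 4: 0 + count([1, 2, 5, 5, 5], 4)
lst[0]=1 != 4: 0 + count([2, 5, 5, 5], 4)
lst[0]=2 != 4: 0 + count([5, 5, 5], 4)
lst[0]=5 != 4: 0 + count([5, 5], 4)
lst[0]=5 != 4: 0 + count([5], 4)
lst[0]=5 != 4: 0 + count([], 4)
= 0


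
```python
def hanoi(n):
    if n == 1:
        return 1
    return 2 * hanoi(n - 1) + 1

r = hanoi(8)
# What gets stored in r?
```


hanoi(8)
= 2 * hanoi(7) + 1
= 2 * (2 * hanoi(6) + 1) + 1
= 2 * (2 * (2 * hanoi(5) + 1) + 1) + 1
= 2 * (2 * (2 * (2 * hanoi(4) + 1) + 1) + 1) + 1
= 2 * (2 * (2 * (2 * (2 * hanoi(3) + 1) + 1) + 1) + 1) + 1
= 2 * (2 * (2 * (2 * (2 * (2 * hanoi(2) + 1) + 1) + 1) + 1) + 1) + 1
= 2 * (2 * (2 * (2 * (2 * (2 * (2 * hanoi(1) + 1) + 1) + 1) + 1) + 1) + 1) + 1
Now compute bottom-up:
hanoi(1) = 1
hanoi(2) = 2 * 1 + 1 = 3
hanoi(3) = 2 * 3 + 1 = 7
hanoi(4) = 2 * 7 + 1 = 15
hanoi(5) = 2 * 15 + 1 = 31
hanoi(6) = 2 * 31 + 1 = 63
hanoi(7) = 2 * 63 + 1 = 127
hanoi(8) = 2 * 127 + 1 = 255
= 255


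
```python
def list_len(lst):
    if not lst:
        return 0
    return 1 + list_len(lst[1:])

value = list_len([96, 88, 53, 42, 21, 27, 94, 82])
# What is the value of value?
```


list_len([96, 88, 53, 42, 21, 27, 94, 82])
= 1 + list_len([88, 53, 42, 21, 27, 94, 82])
= 1 + 1 + list_len([53, 42, 21, 27, 94, 82])
= 1 + 1 + 1 + list_len([42, 21, 27, 94, 82])
= 1 + 1 + 1 + 1 + list_len([21, 27, 94, 82])
= 1 + 1 + 1 + 1 + 1 + list_len([27, 94, 82])
= 1 + 1 + 1 + 1 + 1 + 1 + list_len([94, 82])
= 1 + 1 + 1 + 1 + 1 + 1 + 1 + list_len([82])
= 1 + 1 + 1 + 1 + 1 + 1 + 1 + 1 + list_len([])
= 1 + 1 + 1 + 1 + 1 + 1 + 1 + 1 + 0
= 8


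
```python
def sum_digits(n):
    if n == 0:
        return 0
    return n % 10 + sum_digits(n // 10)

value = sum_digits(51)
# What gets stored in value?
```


sum_digits(51)
= 1 + sum_digits(5)
= 1 + 5 + sum_digits(0)
= 1 + 5 + 0
= 6


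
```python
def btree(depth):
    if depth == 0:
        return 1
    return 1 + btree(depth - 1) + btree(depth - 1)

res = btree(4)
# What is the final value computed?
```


btree(4)
= 1 + btree(3) + btree(3)
= 1 + 2 * btree(3)
btree(k) = 2^(k+1) - 1
btree(0) = 1
btree(1) = 3
btree(2) = 7
btree(3) = 15
btree(4) = 31
btree(4) = 2^5 - 1 = 31


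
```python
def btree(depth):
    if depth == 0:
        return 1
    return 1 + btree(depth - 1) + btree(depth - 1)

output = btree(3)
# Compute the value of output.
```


btree(3)
= 1 + btree(2) + btree(2)
= 1 + 2 * btree(2)
btree(k) = 2^(k+1) - 1
btree(0) = 1
btree(1) = 3
btree(2) = 7
btree(3) = 15
btree(3) = 2^4 - 1 = 15


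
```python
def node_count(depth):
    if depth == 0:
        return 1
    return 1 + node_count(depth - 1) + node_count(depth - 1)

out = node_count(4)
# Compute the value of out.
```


node_count(4)
= 1 + node_count(3) + node_count(3)
= 1 + 2 * node_count(3)
node_count(k) = 2^(k+1) - 1
node_count(0) = 1
node_count(1) = 3
node_count(2) = 7
node_count(3) = 15
node_count(4) = 31
node_count(4) = 2^5 - 1 = 31


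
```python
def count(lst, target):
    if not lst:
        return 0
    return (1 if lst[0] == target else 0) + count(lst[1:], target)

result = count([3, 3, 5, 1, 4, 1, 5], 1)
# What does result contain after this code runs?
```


count([3, 3, 5, 1, 4, 1, 5], 1)
lst[0]=3 != 1: 0 + count([3, 5, 1, 4, 1, 5], 1)
lst[0]=3 != 1: 0 + count([5, 1, 4, 1, 5], 1)
lst[0]=5 != 1: 0 + count([1, 4, 1, 5], 1)
lst[0]=1 == 1: 1 + count([4, 1, 5], 1)
lst[0]=4 != 1: 0 + count([1, 5], 1)
lst[0]=1 == 1: 1 + count([5], 1)
lst[0]=5 != 1: 0 + count([], 1)
= 2


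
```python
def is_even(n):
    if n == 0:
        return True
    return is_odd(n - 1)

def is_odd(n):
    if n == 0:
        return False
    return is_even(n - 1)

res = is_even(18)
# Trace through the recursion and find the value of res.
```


is_even(18)
= is_odd(17)
= is_even(16)
= is_odd(15)
= is_even(14)
= is_odd(13)
= is_even(12)
= is_odd(11)
= is_even(10)
= is_odd(9)
= is_even(8)
= is_odd(7)
= is_even(6)
= is_odd(5)
= is_even(4)
= is_odd(3)
= is_even(2)
= is_odd(1)
= is_even(0)
n == 0: return True
= True


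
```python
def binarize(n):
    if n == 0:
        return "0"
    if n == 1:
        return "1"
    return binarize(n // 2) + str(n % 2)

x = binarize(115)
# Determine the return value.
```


binarize(115)
= binarize(57) + "1"
= binarize(28) + "1" + "1"
= binarize(14) + "0" + "1" + "1"
= binarize(7) + "0" + "0" + "1" + "1"
= binarize(3) + "1" + "0" + "0" + "1" + "1"
= binarize(1) + "1" + "1" + "0" + "0" + "1" + "1"
= "1" + "1" + "1" + "0" + "0" + "1" + "1"
= "1110011"


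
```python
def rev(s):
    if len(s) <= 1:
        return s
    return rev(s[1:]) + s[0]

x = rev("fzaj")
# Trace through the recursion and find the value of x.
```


rev("fzaj")
= rev("zaj") + "f"
= rev("aj") + "z" + "f"
= rev("j") + "a" + "z" + "f"
= "j" + "a" + "z" + "f"
= "jazf"


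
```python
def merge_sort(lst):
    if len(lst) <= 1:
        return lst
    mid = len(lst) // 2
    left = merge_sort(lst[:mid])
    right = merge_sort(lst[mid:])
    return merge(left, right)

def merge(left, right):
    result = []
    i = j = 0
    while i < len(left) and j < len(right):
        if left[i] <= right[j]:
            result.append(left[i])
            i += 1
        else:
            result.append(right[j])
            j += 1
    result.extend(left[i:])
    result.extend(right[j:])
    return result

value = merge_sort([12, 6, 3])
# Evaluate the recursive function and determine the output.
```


merge_sort([12, 6, 3])
Split into [12] and [6, 3]
Left sorted: [12]
Right sorted: [3, 6]
Merge [12] and [3, 6]
= [3, 6, 12]


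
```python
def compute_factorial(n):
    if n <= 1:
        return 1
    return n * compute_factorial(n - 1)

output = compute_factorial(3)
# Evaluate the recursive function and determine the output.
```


compute_factorial(3)
= 3 * compute_factorial(2)
= 3 * 2 * compute_factorial(1)
= 3 * 2 * 1
= 6


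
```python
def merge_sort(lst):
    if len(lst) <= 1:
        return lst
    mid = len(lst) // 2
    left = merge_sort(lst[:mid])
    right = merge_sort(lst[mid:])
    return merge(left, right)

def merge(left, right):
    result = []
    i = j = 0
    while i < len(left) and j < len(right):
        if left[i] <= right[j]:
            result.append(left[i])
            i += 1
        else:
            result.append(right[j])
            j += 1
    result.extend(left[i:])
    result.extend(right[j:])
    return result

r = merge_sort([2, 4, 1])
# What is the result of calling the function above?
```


merge_sort([2, 4, 1])
Split into [2] and [4, 1]
Left sorted: [2]
Right sorted: [1, 4]
Merge [2] and [1, 4]
= [1, 2, 4]


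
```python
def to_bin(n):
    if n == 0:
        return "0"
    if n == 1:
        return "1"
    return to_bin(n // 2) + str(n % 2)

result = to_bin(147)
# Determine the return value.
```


to_bin(147)
= to_bin(73) + "1"
= to_bin(36) + "1" + "1"
= to_bin(18) + "0" + "1" + "1"
= to_bin(9) + "0" + "0" + "1" + "1"
= to_bin(4) + "1" + "0" + "0" + "1" + "1"
= to_bin(2) + "0" + "1" + "0" + "0" + "1" + "1"
= to_bin(1) + "0" + "0" + "1" + "0" + "0" + "1" + "1"
= "1" + "0" + "0" + "1" + "0" + "0" + "1" + "1"
= "10010011"


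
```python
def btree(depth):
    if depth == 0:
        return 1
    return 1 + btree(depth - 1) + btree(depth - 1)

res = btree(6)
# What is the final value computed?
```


btree(6)
= 1 + btree(5) + btree(5)
= 1 + 2 * btree(5)
btree(k) = 2^(k+1) - 1
btree(0) = 1
btree(1) = 3
btree(2) = 7
btree(3) = 15
btree(4) = 31
btree(6) = 2^7 - 1 = 127


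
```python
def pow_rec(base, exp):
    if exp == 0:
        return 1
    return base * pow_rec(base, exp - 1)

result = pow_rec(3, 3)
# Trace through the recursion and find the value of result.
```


pow_rec(3, 3)
= 3 * pow_rec(3, 2)
= 3 * 3 * pow_rec(3, 1)
= 3 * 3 * 3 * pow_rec(3, 0)
= 3 * 3 * 3 * 1
= 27


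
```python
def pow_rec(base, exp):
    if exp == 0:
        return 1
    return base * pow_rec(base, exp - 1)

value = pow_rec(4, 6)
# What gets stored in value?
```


pow_rec(4, 6)
= 4 * pow_rec(4, 5)
= 4 * 4 * pow_rec(4, 4)
= 4 * 4 * 4 * pow_rec(4, 3)
= 4 * 4 * 4 * 4 * pow_rec(4, 2)
= 4 * 4 * 4 * 4 * 4 * pow_rec(4, 1)
= 4 * 4 * 4 * 4 * 4 * 4 * pow_rec(4, 0)
= 4 * 4 * 4 * 4 * 4 * 4 * 1
= 4096


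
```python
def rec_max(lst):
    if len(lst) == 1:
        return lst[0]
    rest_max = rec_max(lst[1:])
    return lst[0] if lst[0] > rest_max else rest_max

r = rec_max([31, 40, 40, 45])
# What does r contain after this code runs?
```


rec_max([31, 40, 40, 45])
= compare 31 with rec_max([40, 40, 45])
= compare 40 with rec_max([40, 45])
= compare 40 with rec_max([45])
Base: rec_max([45]) = 45
compare 40 with 45: max = 45
compare 40 with 45: max = 45
compare 31 with 45: max = 45
= 45


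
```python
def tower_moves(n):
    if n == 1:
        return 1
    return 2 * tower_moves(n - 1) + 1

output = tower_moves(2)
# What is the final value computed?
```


tower_moves(2)
= 2 * tower_moves(1) + 1
Now compute bottom-up:
tower_moves(1) = 1
tower_moves(2) = 2 * 1 + 1 = 3
= 3


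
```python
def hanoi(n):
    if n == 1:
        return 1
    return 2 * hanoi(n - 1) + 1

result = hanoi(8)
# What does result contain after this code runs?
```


hanoi(8)
= 2 * hanoi(7) + 1
= 2 * (2 * hanoi(6) + 1) + 1
= 2 * (2 * (2 * hanoi(5) + 1) + 1) + 1
= 2 * (2 * (2 * (2 * hanoi(4) + 1) + 1) + 1) + 1
= 2 * (2 * (2 * (2 * (2 * hanoi(3) + 1) + 1) + 1) + 1) + 1
= 2 * (2 * (2 * (2 * (2 * (2 * hanoi(2) + 1) + 1) + 1) + 1) + 1) + 1
= 2 * (2 * (2 * (2 * (2 * (2 * (2 * hanoi(1) + 1) + 1) + 1) + 1) + 1) + 1) + 1
Now compute bottom-up:
hanoi(1) = 1
hanoi(2) = 2 * 1 + 1 = 3
hanoi(3) = 2 * 3 + 1 = 7
hanoi(4) = 2 * 7 + 1 = 15
hanoi(5) = 2 * 15 + 1 = 31
hanoi(6) = 2 * 31 + 1 = 63
hanoi(7) = 2 * 63 + 1 = 127
hanoi(8) = 2 * 127 + 1 = 255
= 255


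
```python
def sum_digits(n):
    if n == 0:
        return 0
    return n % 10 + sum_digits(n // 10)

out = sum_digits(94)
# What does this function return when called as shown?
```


sum_digits(94)
= 4 + sum_digits(9)
= 4 + 9 + sum_digits(0)
= 4 + 9 + 0
= 13


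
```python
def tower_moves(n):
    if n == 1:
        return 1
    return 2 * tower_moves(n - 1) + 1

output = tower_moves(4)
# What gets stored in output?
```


tower_moves(4)
= 2 * tower_moves(3) + 1
= 2 * (2 * tower_moves(2) + 1) + 1
= 2 * (2 * (2 * tower_moves(1) + 1) + 1) + 1
Now compute bottom-up:
tower_moves(1) = 1
tower_moves(2) = 2 * 1 + 1 = 3
tower_moves(3) = 2 * 3 + 1 = 7
tower_moves(4) = 2 * 7 + 1 = 15
= 15


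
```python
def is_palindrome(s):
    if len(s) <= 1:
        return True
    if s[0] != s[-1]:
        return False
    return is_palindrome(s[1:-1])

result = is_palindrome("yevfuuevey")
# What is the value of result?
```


is_palindrome("yevfuuevey")
"yevfuuevey": s[0]='y' == s[-1]='y' -> is_palindrome("evfuueve")
"evfuueve": s[0]='e' == s[-1]='e' -> is_palindrome("vfuuev")
"vfuuev": s[0]='v' == s[-1]='v' -> is_palindrome("fuue")
"fuue": s[0]='f' != s[-1]='e' -> False
= False


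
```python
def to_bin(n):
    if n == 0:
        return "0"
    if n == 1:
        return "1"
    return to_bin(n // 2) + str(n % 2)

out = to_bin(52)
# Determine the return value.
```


to_bin(52)
= to_bin(26) + "0"
= to_bin(13) + "0" + "0"
= to_bin(6) + "1" + "0" + "0"
= to_bin(3) + "0" + "1" + "0" + "0"
= to_bin(1) + "1" + "0" + "1" + "0" + "0"
= "1" + "1" + "0" + "1" + "0" + "0"
= "110100"


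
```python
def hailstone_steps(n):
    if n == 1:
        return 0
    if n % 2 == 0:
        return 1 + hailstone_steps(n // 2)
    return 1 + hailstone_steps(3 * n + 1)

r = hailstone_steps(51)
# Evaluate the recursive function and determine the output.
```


hailstone_steps(51)
51 is odd -> 3*51+1 = 154 -> hailstone_steps(154)
154 is even -> hailstone_steps(77)
77 is odd -> 3*77+1 = 232 -> hailstone_steps(232)
232 is even -> hailstone_steps(116)
116 is even -> hailstone_steps(58)
58 is even -> hailstone_steps(29)
29 is odd -> 3*29+1 = 88 -> hailstone_steps(88)
88 is even -> hailstone_steps(44)
44 is even -> hailstone_steps(22)
22 is even -> hailstone_steps(11)
11 is odd -> 3*11+1 = 34 -> hailstone_steps(34)
34 is even -> hailstone_steps(17)
17 is odd -> 3*17+1 = 52 -> hailstone_steps(52)
52 is even -> hailstone_steps(26)
26 is even -> hailstone_steps(13)
13 is odd -> 3*13+1 = 40 -> hailstone_steps(40)
40 is even -> hailstone_steps(20)
20 is even -> hailstone_steps(10)
10 is even -> hailstone_steps(5)
5 is odd -> 3*5+1 = 16 -> hailstone_steps(16)
16 is even -> hailstone_steps(8)
8 is even -> hailstone_steps(4)
4 is even -> hailstone_steps(2)
2 is even -> hailstone_steps(1)
Reached 1 after 24 steps
= 24


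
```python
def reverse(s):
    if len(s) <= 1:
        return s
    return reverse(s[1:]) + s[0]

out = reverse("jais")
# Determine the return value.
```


reverse("jais")
= reverse("ais") + "j"
= reverse("is") + "a" + "j"
= reverse("s") + "i" + "a" + "j"
= "s" + "i" + "a" + "j"
= "siaj"


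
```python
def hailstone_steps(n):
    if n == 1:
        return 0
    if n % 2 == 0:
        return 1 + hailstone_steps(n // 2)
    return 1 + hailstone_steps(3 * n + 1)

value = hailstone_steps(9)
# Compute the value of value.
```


hailstone_steps(9)
9 is odd -> 3*9+1 = 28 -> hailstone_steps(28)
28 is even -> hailstone_steps(14)
14 is even -> hailstone_steps(7)
7 is odd -> 3*7+1 = 22 -> hailstone_steps(22)
22 is even -> hailstone_steps(11)
11 is odd -> 3*11+1 = 34 -> hailstone_steps(34)
34 is even -> hailstone_steps(17)
17 is odd -> 3*17+1 = 52 -> hailstone_steps(52)
52 is even -> hailstone_steps(26)
26 is even -> hailstone_steps(13)
13 is odd -> 3*13+1 = 40 -> hailstone_steps(40)
40 is even -> hailstone_steps(20)
20 is even -> hailstone_steps(10)
10 is even -> hailstone_steps(5)
5 is odd -> 3*5+1 = 16 -> hailstone_steps(16)
16 is even -> hailstone_steps(8)
8 is even -> hailstone_steps(4)
4 is even -> hailstone_steps(2)
2 is even -> hailstone_steps(1)
Reached 1 after 19 steps
= 19


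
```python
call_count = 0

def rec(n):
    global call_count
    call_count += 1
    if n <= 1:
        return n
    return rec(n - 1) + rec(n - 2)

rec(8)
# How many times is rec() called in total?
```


rec(8) calls rec(7) and rec(6); each non-base call branches into two more.
Let C(k) = total number of calls made by rec(k), including the call to rec(k) itself.
Base cases: C(0) = 1, C(1) = 1
Recurrence: C(k) = 1 + C(k-1) + C(k-2)
  C(2) = 1 + C(1) + C(0) = 1 + 1 + 1 = 3
  C(3) = 1 + C(2) + C(1) = 1 + 3 + 1 = 5
  C(4) = 1 + C(3) + C(2) = 1 + 5 + 3 = 9
  C(5) = 1 + C(4) + C(3) = 1 + 9 + 5 = 15
  C(6) = 1 + C(5) + C(4) = 1 + 15 + 9 = 25
  C(7) = 1 + C(6) + C(5) = 1 + 25 + 15 = 41
  C(8) = 1 + C(7) + C(6) = 1 + 41 + 25 = 67
Total calls = C(8) = 67


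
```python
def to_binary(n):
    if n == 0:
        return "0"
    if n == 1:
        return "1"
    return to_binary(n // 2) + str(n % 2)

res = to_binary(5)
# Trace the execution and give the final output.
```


to_binary(5)
= to_binary(2) + "1"
= to_binary(1) + "0" + "1"
= "1" + "0" + "1"
= "101"


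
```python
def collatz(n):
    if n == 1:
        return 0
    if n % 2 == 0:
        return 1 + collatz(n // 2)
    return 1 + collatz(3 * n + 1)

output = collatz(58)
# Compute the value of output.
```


collatz(58)
58 is even -> collatz(29)
29 is odd -> 3*29+1 = 88 -> collatz(88)
88 is even -> collatz(44)
44 is even -> collatz(22)
22 is even -> collatz(11)
11 is odd -> 3*11+1 = 34 -> collatz(34)
34 is even -> collatz(17)
17 is odd -> 3*17+1 = 52 -> collatz(52)
52 is even -> collatz(26)
26 is even -> collatz(13)
13 is odd -> 3*13+1 = 40 -> collatz(40)
40 is even -> collatz(20)
20 is even -> collatz(10)
10 is even -> collatz(5)
5 is odd -> 3*5+1 = 16 -> collatz(16)
16 is even -> collatz(8)
8 is even -> collatz(4)
4 is even -> collatz(2)
2 is even -> collatz(1)
Reached 1 after 19 steps
= 19


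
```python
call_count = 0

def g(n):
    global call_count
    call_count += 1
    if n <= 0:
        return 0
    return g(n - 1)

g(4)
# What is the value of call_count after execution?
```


g(4) calls g(3) calls ... calls g(0)
Total calls: 4 + 1 (for base case) = 5


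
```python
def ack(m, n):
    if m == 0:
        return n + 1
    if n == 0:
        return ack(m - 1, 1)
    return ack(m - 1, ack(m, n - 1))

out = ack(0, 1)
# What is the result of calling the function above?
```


ack(0, 1)
m == 0: return 1 + 1 = 2
= 2


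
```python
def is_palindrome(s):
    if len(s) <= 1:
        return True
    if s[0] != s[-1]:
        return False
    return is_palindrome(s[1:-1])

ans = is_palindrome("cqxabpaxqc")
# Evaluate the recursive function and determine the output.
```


is_palindrome("cqxabpaxqc")
"cqxabpaxqc": s[0]='c' == s[-1]='c' -> is_palindrome("qxabpaxq")
"qxabpaxq": s[0]='q' == s[-1]='q' -> is_palindrome("xabpax")
"xabpax": s[0]='x' == s[-1]='x' -> is_palindrome("abpa")
"abpa": s[0]='a' == s[-1]='a' -> is_palindrome("bp")
"bp": s[0]='b' != s[-1]='p' -> False
= False


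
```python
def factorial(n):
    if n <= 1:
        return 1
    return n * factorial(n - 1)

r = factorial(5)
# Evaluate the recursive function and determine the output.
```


factorial(5)
= 5 * factorial(4)
= 5 * 4 * factorial(3)
= 5 * 4 * 3 * factorial(2)
= 5 * 4 * 3 * 2 * factorial(1)
= 5 * 4 * 3 * 2 * 1
= 120


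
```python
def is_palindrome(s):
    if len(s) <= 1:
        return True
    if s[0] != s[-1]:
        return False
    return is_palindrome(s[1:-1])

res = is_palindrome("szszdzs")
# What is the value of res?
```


is_palindrome("szszdzs")
"szszdzs": s[0]='s' == s[-1]='s' -> is_palindrome("zszdz")
"zszdz": s[0]='z' == s[-1]='z' -> is_palindrome("szd")
"szd": s[0]='s' != s[-1]='d' -> False
= False


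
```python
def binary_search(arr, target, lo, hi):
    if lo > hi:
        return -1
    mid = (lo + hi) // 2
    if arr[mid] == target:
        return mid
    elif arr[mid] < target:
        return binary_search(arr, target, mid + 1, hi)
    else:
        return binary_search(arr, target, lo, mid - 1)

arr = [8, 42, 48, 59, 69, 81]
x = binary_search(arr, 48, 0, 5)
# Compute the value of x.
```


binary_search(arr, 48, 0, 5)
lo=0, hi=5, mid=2, arr[mid]=48
arr[2] == 48, found at index 2
= 2


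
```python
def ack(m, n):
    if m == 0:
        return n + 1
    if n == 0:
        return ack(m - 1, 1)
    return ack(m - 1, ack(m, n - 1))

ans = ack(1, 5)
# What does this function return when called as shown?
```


ack(1, 5)
= ack(0, ack(1, 4))
First compute ack(1, 4) = 6
= ack(0, 6)
= 7
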